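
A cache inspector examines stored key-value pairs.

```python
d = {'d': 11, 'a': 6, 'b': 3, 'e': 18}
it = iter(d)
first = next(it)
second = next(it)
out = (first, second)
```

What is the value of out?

Step 1: iter(d) iterates over keys: ['d', 'a', 'b', 'e'].
Step 2: first = next(it) = 'd', second = next(it) = 'a'.
Therefore out = ('d', 'a').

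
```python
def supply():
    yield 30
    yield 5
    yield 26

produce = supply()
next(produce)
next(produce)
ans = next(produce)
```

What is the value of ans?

Step 1: supply() creates a generator.
Step 2: next(produce) yields 30 (consumed and discarded).
Step 3: next(produce) yields 5 (consumed and discarded).
Step 4: next(produce) yields 26, assigned to ans.
Therefore ans = 26.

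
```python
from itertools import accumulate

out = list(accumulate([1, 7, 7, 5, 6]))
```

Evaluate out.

Step 1: accumulate computes running sums:
  + 1 = 1
  + 7 = 8
  + 7 = 15
  + 5 = 20
  + 6 = 26
Therefore out = [1, 8, 15, 20, 26].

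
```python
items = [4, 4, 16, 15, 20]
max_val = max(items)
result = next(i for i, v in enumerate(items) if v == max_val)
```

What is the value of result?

Step 1: max([4, 4, 16, 15, 20]) = 20.
Step 2: Find first index where value == 20:
  Index 0: 4 != 20
  Index 1: 4 != 20
  Index 2: 16 != 20
  Index 3: 15 != 20
  Index 4: 20 == 20, found!
Therefore result = 4.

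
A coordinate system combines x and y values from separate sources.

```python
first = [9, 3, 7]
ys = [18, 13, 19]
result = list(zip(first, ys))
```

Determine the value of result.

Step 1: zip pairs elements at same index:
  Index 0: (9, 18)
  Index 1: (3, 13)
  Index 2: (7, 19)
Therefore result = [(9, 18), (3, 13), (7, 19)].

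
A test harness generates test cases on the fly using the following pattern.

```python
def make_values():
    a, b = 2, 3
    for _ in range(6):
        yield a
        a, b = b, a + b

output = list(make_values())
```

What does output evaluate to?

Step 1: Fibonacci-like sequence starting with a=2, b=3:
  Iteration 1: yield a=2, then a,b = 3,5
  Iteration 2: yield a=3, then a,b = 5,8
  Iteration 3: yield a=5, then a,b = 8,13
  Iteration 4: yield a=8, then a,b = 13,21
  Iteration 5: yield a=13, then a,b = 21,34
  Iteration 6: yield a=21, then a,b = 34,55
Therefore output = [2, 3, 5, 8, 13, 21].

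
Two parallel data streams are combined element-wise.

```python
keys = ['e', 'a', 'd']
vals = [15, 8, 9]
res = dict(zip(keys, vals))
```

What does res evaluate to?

Step 1: zip pairs keys with values:
  'e' -> 15
  'a' -> 8
  'd' -> 9
Therefore res = {'e': 15, 'a': 8, 'd': 9}.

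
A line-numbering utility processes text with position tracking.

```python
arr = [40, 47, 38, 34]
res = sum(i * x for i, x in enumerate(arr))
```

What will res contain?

Step 1: Compute i * x for each (i, x) in enumerate([40, 47, 38, 34]):
  i=0, x=40: 0*40 = 0
  i=1, x=47: 1*47 = 47
  i=2, x=38: 2*38 = 76
  i=3, x=34: 3*34 = 102
Step 2: sum = 0 + 47 + 76 + 102 = 225.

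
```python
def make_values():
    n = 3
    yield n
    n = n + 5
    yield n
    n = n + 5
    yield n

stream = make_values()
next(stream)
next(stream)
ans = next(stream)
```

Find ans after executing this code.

Step 1: Trace through generator execution:
  Yield 1: n starts at 3, yield 3
  Yield 2: n = 3 + 5 = 8, yield 8
  Yield 3: n = 8 + 5 = 13, yield 13
Step 2: First next() gets 3, second next() gets the second value, third next() yields 13.
Therefore ans = 13.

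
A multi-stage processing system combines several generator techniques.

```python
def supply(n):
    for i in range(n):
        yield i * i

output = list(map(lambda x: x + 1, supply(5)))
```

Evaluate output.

Step 1: supply(5) yields squares: [0, 1, 4, 9, 16].
Step 2: map adds 1 to each: [1, 2, 5, 10, 17].
Therefore output = [1, 2, 5, 10, 17].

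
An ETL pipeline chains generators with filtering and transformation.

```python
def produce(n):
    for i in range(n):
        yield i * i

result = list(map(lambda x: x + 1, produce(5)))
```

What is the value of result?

Step 1: produce(5) yields squares: [0, 1, 4, 9, 16].
Step 2: map adds 1 to each: [1, 2, 5, 10, 17].
Therefore result = [1, 2, 5, 10, 17].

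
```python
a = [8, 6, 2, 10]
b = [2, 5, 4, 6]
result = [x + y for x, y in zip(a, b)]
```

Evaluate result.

Step 1: Add corresponding elements:
  8 + 2 = 10
  6 + 5 = 11
  2 + 4 = 6
  10 + 6 = 16
Therefore result = [10, 11, 6, 16].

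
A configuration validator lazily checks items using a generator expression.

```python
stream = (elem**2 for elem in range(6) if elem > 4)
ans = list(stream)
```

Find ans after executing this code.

Step 1: For range(6), keep elem > 4, then square:
  elem=0: 0 <= 4, excluded
  elem=1: 1 <= 4, excluded
  elem=2: 2 <= 4, excluded
  elem=3: 3 <= 4, excluded
  elem=4: 4 <= 4, excluded
  elem=5: 5 > 4, yield 5**2 = 25
Therefore ans = [25].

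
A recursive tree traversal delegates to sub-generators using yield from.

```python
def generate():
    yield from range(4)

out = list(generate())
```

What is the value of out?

Step 1: yield from delegates to the iterable, yielding each element.
Step 2: Collected values: [0, 1, 2, 3].
Therefore out = [0, 1, 2, 3].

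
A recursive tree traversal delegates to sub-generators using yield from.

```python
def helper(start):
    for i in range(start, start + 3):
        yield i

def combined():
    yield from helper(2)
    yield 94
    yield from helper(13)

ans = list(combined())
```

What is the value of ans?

Step 1: combined() delegates to helper(2):
  yield 2
  yield 3
  yield 4
Step 2: yield 94
Step 3: Delegates to helper(13):
  yield 13
  yield 14
  yield 15
Therefore ans = [2, 3, 4, 94, 13, 14, 15].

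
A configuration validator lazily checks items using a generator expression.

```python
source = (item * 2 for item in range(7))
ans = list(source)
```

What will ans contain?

Step 1: For each item in range(7), compute item*2:
  item=0: 0*2 = 0
  item=1: 1*2 = 2
  item=2: 2*2 = 4
  item=3: 3*2 = 6
  item=4: 4*2 = 8
  item=5: 5*2 = 10
  item=6: 6*2 = 12
Therefore ans = [0, 2, 4, 6, 8, 10, 12].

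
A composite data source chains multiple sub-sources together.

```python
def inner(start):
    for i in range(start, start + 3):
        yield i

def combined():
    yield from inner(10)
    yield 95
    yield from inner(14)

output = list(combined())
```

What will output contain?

Step 1: combined() delegates to inner(10):
  yield 10
  yield 11
  yield 12
Step 2: yield 95
Step 3: Delegates to inner(14):
  yield 14
  yield 15
  yield 16
Therefore output = [10, 11, 12, 95, 14, 15, 16].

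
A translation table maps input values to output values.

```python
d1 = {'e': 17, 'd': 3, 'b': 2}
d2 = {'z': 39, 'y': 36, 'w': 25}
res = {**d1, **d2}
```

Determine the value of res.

Step 1: Merge d1 and d2 (d2 values override on key conflicts).
Step 2: d1 has keys ['e', 'd', 'b'], d2 has keys ['z', 'y', 'w'].
Therefore res = {'e': 17, 'd': 3, 'b': 2, 'z': 39, 'y': 36, 'w': 25}.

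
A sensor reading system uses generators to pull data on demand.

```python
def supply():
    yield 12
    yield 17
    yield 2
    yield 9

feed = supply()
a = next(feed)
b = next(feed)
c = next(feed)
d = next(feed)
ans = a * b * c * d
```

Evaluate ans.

Step 1: Create generator and consume all values:
  a = next(feed) = 12
  b = next(feed) = 17
  c = next(feed) = 2
  d = next(feed) = 9
Step 2: ans = 12 * 17 * 2 * 9 = 3672.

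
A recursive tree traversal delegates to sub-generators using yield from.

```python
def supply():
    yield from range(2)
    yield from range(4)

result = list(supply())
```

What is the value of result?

Step 1: Trace yields in order:
  yield 0
  yield 1
  yield 0
  yield 1
  yield 2
  yield 3
Therefore result = [0, 1, 0, 1, 2, 3].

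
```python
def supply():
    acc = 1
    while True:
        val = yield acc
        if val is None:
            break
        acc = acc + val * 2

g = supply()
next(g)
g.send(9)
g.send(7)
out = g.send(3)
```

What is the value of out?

Step 1: next() -> yield acc=1.
Step 2: send(9) -> val=9, acc = 1 + 9*2 = 19, yield 19.
Step 3: send(7) -> val=7, acc = 19 + 7*2 = 33, yield 33.
Step 4: send(3) -> val=3, acc = 33 + 3*2 = 39, yield 39.
Therefore out = 39.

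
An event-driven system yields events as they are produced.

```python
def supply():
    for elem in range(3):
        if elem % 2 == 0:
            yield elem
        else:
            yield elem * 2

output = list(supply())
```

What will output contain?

Step 1: For each elem in range(3), yield elem if even, else elem*2:
  elem=0 (even): yield 0
  elem=1 (odd): yield 1*2 = 2
  elem=2 (even): yield 2
Therefore output = [0, 2, 2].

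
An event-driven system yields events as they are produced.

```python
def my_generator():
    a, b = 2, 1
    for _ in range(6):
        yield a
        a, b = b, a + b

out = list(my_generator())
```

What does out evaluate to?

Step 1: Fibonacci-like sequence starting with a=2, b=1:
  Iteration 1: yield a=2, then a,b = 1,3
  Iteration 2: yield a=1, then a,b = 3,4
  Iteration 3: yield a=3, then a,b = 4,7
  Iteration 4: yield a=4, then a,b = 7,11
  Iteration 5: yield a=7, then a,b = 11,18
  Iteration 6: yield a=11, then a,b = 18,29
Therefore out = [2, 1, 3, 4, 7, 11].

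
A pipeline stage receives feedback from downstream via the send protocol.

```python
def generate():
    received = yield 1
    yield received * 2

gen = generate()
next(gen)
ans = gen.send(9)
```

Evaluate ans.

Step 1: next(gen) advances to first yield, producing 1.
Step 2: send(9) resumes, received = 9.
Step 3: yield received * 2 = 9 * 2 = 18.
Therefore ans = 18.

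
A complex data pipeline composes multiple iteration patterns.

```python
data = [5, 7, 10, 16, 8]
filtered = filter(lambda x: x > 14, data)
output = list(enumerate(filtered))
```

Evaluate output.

Step 1: Filter [5, 7, 10, 16, 8] for > 14: [16].
Step 2: enumerate re-indexes from 0: [(0, 16)].
Therefore output = [(0, 16)].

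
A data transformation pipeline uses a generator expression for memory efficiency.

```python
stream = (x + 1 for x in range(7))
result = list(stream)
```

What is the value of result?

Step 1: For each x in range(7), compute x+1:
  x=0: 0+1 = 1
  x=1: 1+1 = 2
  x=2: 2+1 = 3
  x=3: 3+1 = 4
  x=4: 4+1 = 5
  x=5: 5+1 = 6
  x=6: 6+1 = 7
Therefore result = [1, 2, 3, 4, 5, 6, 7].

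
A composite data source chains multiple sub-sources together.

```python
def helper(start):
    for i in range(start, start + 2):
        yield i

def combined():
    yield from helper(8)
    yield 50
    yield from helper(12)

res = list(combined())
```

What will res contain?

Step 1: combined() delegates to helper(8):
  yield 8
  yield 9
Step 2: yield 50
Step 3: Delegates to helper(12):
  yield 12
  yield 13
Therefore res = [8, 9, 50, 12, 13].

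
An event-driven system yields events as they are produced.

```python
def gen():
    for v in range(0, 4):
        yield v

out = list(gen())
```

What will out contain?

Step 1: The generator yields each value from range(0, 4).
Step 2: list() consumes all yields: [0, 1, 2, 3].
Therefore out = [0, 1, 2, 3].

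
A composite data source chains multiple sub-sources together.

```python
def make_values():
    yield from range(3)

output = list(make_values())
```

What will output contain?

Step 1: yield from delegates to the iterable, yielding each element.
Step 2: Collected values: [0, 1, 2].
Therefore output = [0, 1, 2].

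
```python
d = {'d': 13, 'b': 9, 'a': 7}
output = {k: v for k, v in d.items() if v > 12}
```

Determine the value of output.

Step 1: Filter items where value > 12:
  'd': 13 > 12: kept
  'b': 9 <= 12: removed
  'a': 7 <= 12: removed
Therefore output = {'d': 13}.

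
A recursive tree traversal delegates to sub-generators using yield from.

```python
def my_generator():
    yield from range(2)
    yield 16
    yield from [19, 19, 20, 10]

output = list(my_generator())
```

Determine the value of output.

Step 1: Trace yields in order:
  yield 0
  yield 1
  yield 16
  yield 19
  yield 19
  yield 20
  yield 10
Therefore output = [0, 1, 16, 19, 19, 20, 10].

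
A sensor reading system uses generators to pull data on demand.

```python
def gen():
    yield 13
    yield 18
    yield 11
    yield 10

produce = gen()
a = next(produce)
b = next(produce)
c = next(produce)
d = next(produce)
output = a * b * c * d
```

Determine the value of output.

Step 1: Create generator and consume all values:
  a = next(produce) = 13
  b = next(produce) = 18
  c = next(produce) = 11
  d = next(produce) = 10
Step 2: output = 13 * 18 * 11 * 10 = 25740.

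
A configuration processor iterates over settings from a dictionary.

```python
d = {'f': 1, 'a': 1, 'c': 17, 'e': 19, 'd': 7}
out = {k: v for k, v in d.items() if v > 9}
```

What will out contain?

Step 1: Filter items where value > 9:
  'f': 1 <= 9: removed
  'a': 1 <= 9: removed
  'c': 17 > 9: kept
  'e': 19 > 9: kept
  'd': 7 <= 9: removed
Therefore out = {'c': 17, 'e': 19}.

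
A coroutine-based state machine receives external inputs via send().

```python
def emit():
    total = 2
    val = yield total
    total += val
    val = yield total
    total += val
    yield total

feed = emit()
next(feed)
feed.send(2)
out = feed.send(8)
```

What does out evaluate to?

Step 1: next() -> yield total=2.
Step 2: send(2) -> val=2, total = 2+2 = 4, yield 4.
Step 3: send(8) -> val=8, total = 4+8 = 12, yield 12.
Therefore out = 12.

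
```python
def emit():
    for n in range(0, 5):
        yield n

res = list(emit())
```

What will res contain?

Step 1: The generator yields each value from range(0, 5).
Step 2: list() consumes all yields: [0, 1, 2, 3, 4].
Therefore res = [0, 1, 2, 3, 4].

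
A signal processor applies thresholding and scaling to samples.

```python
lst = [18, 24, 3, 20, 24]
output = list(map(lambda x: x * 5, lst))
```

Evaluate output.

Step 1: Apply lambda x: x * 5 to each element:
  18 -> 90
  24 -> 120
  3 -> 15
  20 -> 100
  24 -> 120
Therefore output = [90, 120, 15, 100, 120].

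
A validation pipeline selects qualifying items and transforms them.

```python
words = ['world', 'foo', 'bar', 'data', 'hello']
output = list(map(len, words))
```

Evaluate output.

Step 1: Map len() to each word:
  'world' -> 5
  'foo' -> 3
  'bar' -> 3
  'data' -> 4
  'hello' -> 5
Therefore output = [5, 3, 3, 4, 5].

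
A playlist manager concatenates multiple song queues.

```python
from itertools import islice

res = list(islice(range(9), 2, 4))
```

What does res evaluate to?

Step 1: islice(range(9), 2, 4) takes elements at indices [2, 4).
Step 2: Elements: [2, 3].
Therefore res = [2, 3].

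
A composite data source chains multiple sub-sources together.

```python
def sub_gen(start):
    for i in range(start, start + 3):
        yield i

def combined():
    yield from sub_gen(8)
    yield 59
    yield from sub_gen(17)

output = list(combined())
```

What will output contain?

Step 1: combined() delegates to sub_gen(8):
  yield 8
  yield 9
  yield 10
Step 2: yield 59
Step 3: Delegates to sub_gen(17):
  yield 17
  yield 18
  yield 19
Therefore output = [8, 9, 10, 59, 17, 18, 19].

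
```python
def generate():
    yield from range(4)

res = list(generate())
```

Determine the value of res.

Step 1: yield from delegates to the iterable, yielding each element.
Step 2: Collected values: [0, 1, 2, 3].
Therefore res = [0, 1, 2, 3].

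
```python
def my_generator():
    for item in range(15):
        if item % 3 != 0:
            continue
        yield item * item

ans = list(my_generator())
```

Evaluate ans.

Step 1: Only yield item**2 when item is divisible by 3:
  item=0: 0 % 3 == 0, yield 0**2 = 0
  item=3: 3 % 3 == 0, yield 3**2 = 9
  item=6: 6 % 3 == 0, yield 6**2 = 36
  item=9: 9 % 3 == 0, yield 9**2 = 81
  item=12: 12 % 3 == 0, yield 12**2 = 144
Therefore ans = [0, 9, 36, 81, 144].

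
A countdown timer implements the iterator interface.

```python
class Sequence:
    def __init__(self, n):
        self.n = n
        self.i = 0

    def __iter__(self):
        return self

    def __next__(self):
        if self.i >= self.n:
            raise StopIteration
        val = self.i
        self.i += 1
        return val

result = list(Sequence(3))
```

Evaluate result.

Step 1: Sequence(3) creates an iterator counting 0 to 2.
Step 2: list() consumes all values: [0, 1, 2].
Therefore result = [0, 1, 2].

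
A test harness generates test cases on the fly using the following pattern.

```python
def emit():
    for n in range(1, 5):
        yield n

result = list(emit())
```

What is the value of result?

Step 1: The generator yields each value from range(1, 5).
Step 2: list() consumes all yields: [1, 2, 3, 4].
Therefore result = [1, 2, 3, 4].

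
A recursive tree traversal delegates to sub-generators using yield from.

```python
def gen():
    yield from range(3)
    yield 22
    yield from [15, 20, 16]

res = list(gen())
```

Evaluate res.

Step 1: Trace yields in order:
  yield 0
  yield 1
  yield 2
  yield 22
  yield 15
  yield 20
  yield 16
Therefore res = [0, 1, 2, 22, 15, 20, 16].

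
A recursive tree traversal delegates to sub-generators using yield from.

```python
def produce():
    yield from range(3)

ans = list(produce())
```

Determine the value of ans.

Step 1: yield from delegates to the iterable, yielding each element.
Step 2: Collected values: [0, 1, 2].
Therefore ans = [0, 1, 2].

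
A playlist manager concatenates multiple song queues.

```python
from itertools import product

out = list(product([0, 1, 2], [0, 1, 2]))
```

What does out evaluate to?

Step 1: product([0, 1, 2], [0, 1, 2]) gives all pairs:
  (0, 0)
  (0, 1)
  (0, 2)
  (1, 0)
  (1, 1)
  (1, 2)
  (2, 0)
  (2, 1)
  (2, 2)
Therefore out = [(0, 0), (0, 1), (0, 2), (1, 0), (1, 1), (1, 2), (2, 0), (2, 1), (2, 2)].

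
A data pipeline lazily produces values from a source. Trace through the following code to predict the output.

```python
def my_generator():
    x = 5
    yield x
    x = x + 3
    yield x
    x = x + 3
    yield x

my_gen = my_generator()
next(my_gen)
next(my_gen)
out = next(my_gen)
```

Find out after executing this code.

Step 1: Trace through generator execution:
  Yield 1: x starts at 5, yield 5
  Yield 2: x = 5 + 3 = 8, yield 8
  Yield 3: x = 8 + 3 = 11, yield 11
Step 2: First next() gets 5, second next() gets the second value, third next() yields 11.
Therefore out = 11.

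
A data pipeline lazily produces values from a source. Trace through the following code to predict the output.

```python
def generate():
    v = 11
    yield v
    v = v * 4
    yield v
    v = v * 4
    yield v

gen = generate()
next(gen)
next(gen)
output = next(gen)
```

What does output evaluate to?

Step 1: Trace through generator execution:
  Yield 1: v starts at 11, yield 11
  Yield 2: v = 11 * 4 = 44, yield 44
  Yield 3: v = 44 * 4 = 176, yield 176
Step 2: First next() gets 11, second next() gets the second value, third next() yields 176.
Therefore output = 176.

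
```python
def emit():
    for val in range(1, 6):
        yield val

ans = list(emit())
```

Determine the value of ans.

Step 1: The generator yields each value from range(1, 6).
Step 2: list() consumes all yields: [1, 2, 3, 4, 5].
Therefore ans = [1, 2, 3, 4, 5].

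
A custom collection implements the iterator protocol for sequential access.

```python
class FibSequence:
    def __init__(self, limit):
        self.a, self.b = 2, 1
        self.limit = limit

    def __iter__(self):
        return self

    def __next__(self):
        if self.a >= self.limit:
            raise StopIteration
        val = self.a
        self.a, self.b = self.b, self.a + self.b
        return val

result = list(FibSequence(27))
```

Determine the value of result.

Step 1: Fibonacci-like sequence (a=2, b=1) until >= 27:
  Yield 2, then a,b = 1,3
  Yield 1, then a,b = 3,4
  Yield 3, then a,b = 4,7
  Yield 4, then a,b = 7,11
  Yield 7, then a,b = 11,18
  Yield 11, then a,b = 18,29
  Yield 18, then a,b = 29,47
Step 2: 29 >= 27, stop.
Therefore result = [2, 1, 3, 4, 7, 11, 18].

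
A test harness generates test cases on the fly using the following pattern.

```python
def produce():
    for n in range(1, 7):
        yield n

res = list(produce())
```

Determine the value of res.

Step 1: The generator yields each value from range(1, 7).
Step 2: list() consumes all yields: [1, 2, 3, 4, 5, 6].
Therefore res = [1, 2, 3, 4, 5, 6].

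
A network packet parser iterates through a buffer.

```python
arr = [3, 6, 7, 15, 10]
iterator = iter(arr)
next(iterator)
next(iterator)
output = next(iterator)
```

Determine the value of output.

Step 1: Create iterator over [3, 6, 7, 15, 10].
Step 2: next() consumes 3.
Step 3: next() consumes 6.
Step 4: next() returns 7.
Therefore output = 7.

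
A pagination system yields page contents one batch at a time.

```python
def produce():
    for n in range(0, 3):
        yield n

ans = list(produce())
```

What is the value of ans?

Step 1: The generator yields each value from range(0, 3).
Step 2: list() consumes all yields: [0, 1, 2].
Therefore ans = [0, 1, 2].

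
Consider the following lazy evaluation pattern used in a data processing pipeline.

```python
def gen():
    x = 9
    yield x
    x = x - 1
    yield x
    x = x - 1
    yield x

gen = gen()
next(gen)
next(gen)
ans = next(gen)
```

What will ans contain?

Step 1: Trace through generator execution:
  Yield 1: x starts at 9, yield 9
  Yield 2: x = 9 - 1 = 8, yield 8
  Yield 3: x = 8 - 1 = 7, yield 7
Step 2: First next() gets 9, second next() gets the second value, third next() yields 7.
Therefore ans = 7.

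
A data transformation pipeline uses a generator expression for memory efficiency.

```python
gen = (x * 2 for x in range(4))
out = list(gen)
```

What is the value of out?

Step 1: For each x in range(4), compute x*2:
  x=0: 0*2 = 0
  x=1: 1*2 = 2
  x=2: 2*2 = 4
  x=3: 3*2 = 6
Therefore out = [0, 2, 4, 6].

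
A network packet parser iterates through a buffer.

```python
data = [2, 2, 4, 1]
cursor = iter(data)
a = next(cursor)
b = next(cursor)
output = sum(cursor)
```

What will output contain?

Step 1: Create iterator over [2, 2, 4, 1].
Step 2: a = next() = 2, b = next() = 2.
Step 3: sum() of remaining [4, 1] = 5.
Therefore output = 5.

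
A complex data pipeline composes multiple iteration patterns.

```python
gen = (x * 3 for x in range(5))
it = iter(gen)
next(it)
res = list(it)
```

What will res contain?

Step 1: Generator produces [0, 3, 6, 9, 12].
Step 2: next(it) consumes first element (0).
Step 3: list(it) collects remaining: [3, 6, 9, 12].
Therefore res = [3, 6, 9, 12].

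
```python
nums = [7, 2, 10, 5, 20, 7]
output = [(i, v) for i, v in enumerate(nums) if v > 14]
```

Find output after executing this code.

Step 1: Filter enumerate([7, 2, 10, 5, 20, 7]) keeping v > 14:
  (0, 7): 7 <= 14, excluded
  (1, 2): 2 <= 14, excluded
  (2, 10): 10 <= 14, excluded
  (3, 5): 5 <= 14, excluded
  (4, 20): 20 > 14, included
  (5, 7): 7 <= 14, excluded
Therefore output = [(4, 20)].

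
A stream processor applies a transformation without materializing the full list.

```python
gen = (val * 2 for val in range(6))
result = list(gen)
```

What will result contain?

Step 1: For each val in range(6), compute val*2:
  val=0: 0*2 = 0
  val=1: 1*2 = 2
  val=2: 2*2 = 4
  val=3: 3*2 = 6
  val=4: 4*2 = 8
  val=5: 5*2 = 10
Therefore result = [0, 2, 4, 6, 8, 10].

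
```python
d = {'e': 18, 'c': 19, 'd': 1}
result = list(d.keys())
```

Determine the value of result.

Step 1: d.keys() returns the dictionary keys in insertion order.
Therefore result = ['e', 'c', 'd'].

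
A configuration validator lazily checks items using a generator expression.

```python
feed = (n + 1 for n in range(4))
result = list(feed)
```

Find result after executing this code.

Step 1: For each n in range(4), compute n+1:
  n=0: 0+1 = 1
  n=1: 1+1 = 2
  n=2: 2+1 = 3
  n=3: 3+1 = 4
Therefore result = [1, 2, 3, 4].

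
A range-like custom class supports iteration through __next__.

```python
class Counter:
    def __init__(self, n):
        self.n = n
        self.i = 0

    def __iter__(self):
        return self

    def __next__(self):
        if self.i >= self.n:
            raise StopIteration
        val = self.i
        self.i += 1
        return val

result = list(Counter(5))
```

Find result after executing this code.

Step 1: Counter(5) creates an iterator counting 0 to 4.
Step 2: list() consumes all values: [0, 1, 2, 3, 4].
Therefore result = [0, 1, 2, 3, 4].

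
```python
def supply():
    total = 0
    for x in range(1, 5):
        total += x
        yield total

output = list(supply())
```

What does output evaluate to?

Step 1: Generator accumulates running sum:
  x=1: total = 1, yield 1
  x=2: total = 3, yield 3
  x=3: total = 6, yield 6
  x=4: total = 10, yield 10
Therefore output = [1, 3, 6, 10].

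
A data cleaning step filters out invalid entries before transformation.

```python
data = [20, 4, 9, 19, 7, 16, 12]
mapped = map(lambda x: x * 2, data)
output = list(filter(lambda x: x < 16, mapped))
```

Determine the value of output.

Step 1: Map x * 2:
  20 -> 40
  4 -> 8
  9 -> 18
  19 -> 38
  7 -> 14
  16 -> 32
  12 -> 24
Step 2: Filter for < 16:
  40: removed
  8: kept
  18: removed
  38: removed
  14: kept
  32: removed
  24: removed
Therefore output = [8, 14].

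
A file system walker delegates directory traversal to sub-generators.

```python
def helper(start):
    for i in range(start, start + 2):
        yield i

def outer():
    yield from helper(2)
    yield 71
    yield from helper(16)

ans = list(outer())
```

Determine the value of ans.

Step 1: outer() delegates to helper(2):
  yield 2
  yield 3
Step 2: yield 71
Step 3: Delegates to helper(16):
  yield 16
  yield 17
Therefore ans = [2, 3, 71, 16, 17].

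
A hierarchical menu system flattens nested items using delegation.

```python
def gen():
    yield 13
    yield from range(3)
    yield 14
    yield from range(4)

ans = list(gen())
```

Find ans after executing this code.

Step 1: Trace yields in order:
  yield 13
  yield 0
  yield 1
  yield 2
  yield 14
  yield 0
  yield 1
  yield 2
  yield 3
Therefore ans = [13, 0, 1, 2, 14, 0, 1, 2, 3].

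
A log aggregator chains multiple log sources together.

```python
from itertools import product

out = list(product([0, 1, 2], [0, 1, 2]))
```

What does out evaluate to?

Step 1: product([0, 1, 2], [0, 1, 2]) gives all pairs:
  (0, 0)
  (0, 1)
  (0, 2)
  (1, 0)
  (1, 1)
  (1, 2)
  (2, 0)
  (2, 1)
  (2, 2)
Therefore out = [(0, 0), (0, 1), (0, 2), (1, 0), (1, 1), (1, 2), (2, 0), (2, 1), (2, 2)].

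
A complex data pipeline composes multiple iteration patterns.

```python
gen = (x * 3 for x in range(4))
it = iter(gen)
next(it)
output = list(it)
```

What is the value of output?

Step 1: Generator produces [0, 3, 6, 9].
Step 2: next(it) consumes first element (0).
Step 3: list(it) collects remaining: [3, 6, 9].
Therefore output = [3, 6, 9].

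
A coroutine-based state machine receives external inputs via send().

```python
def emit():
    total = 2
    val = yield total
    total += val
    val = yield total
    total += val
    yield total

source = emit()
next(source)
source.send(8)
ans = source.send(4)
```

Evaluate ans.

Step 1: next() -> yield total=2.
Step 2: send(8) -> val=8, total = 2+8 = 10, yield 10.
Step 3: send(4) -> val=4, total = 10+4 = 14, yield 14.
Therefore ans = 14.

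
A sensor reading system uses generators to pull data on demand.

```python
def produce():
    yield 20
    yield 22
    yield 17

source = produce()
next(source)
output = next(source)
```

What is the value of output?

Step 1: produce() creates a generator.
Step 2: next(source) yields 20 (consumed and discarded).
Step 3: next(source) yields 22, assigned to output.
Therefore output = 22.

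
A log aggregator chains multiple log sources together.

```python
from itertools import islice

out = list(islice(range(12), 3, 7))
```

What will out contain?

Step 1: islice(range(12), 3, 7) takes elements at indices [3, 7).
Step 2: Elements: [3, 4, 5, 6].
Therefore out = [3, 4, 5, 6].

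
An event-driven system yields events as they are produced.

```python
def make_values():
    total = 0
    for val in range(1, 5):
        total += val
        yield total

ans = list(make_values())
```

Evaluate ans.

Step 1: Generator accumulates running sum:
  val=1: total = 1, yield 1
  val=2: total = 3, yield 3
  val=3: total = 6, yield 6
  val=4: total = 10, yield 10
Therefore ans = [1, 3, 6, 10].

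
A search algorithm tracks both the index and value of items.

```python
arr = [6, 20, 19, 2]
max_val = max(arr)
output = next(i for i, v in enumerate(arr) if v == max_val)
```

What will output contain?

Step 1: max([6, 20, 19, 2]) = 20.
Step 2: Find first index where value == 20:
  Index 0: 6 != 20
  Index 1: 20 == 20, found!
Therefore output = 1.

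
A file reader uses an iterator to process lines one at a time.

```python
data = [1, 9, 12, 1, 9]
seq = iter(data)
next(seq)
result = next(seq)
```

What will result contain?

Step 1: Create iterator over [1, 9, 12, 1, 9].
Step 2: next() consumes 1.
Step 3: next() returns 9.
Therefore result = 9.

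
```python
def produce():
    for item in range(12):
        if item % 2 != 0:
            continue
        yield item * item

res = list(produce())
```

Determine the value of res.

Step 1: Only yield item**2 when item is divisible by 2:
  item=0: 0 % 2 == 0, yield 0**2 = 0
  item=2: 2 % 2 == 0, yield 2**2 = 4
  item=4: 4 % 2 == 0, yield 4**2 = 16
  item=6: 6 % 2 == 0, yield 6**2 = 36
  item=8: 8 % 2 == 0, yield 8**2 = 64
  item=10: 10 % 2 == 0, yield 10**2 = 100
Therefore res = [0, 4, 16, 36, 64, 100].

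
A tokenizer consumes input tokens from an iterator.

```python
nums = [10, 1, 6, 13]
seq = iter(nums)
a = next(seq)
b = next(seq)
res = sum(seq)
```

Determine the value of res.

Step 1: Create iterator over [10, 1, 6, 13].
Step 2: a = next() = 10, b = next() = 1.
Step 3: sum() of remaining [6, 13] = 19.
Therefore res = 19.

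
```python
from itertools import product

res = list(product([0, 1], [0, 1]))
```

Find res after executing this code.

Step 1: product([0, 1], [0, 1]) gives all pairs:
  (0, 0)
  (0, 1)
  (1, 0)
  (1, 1)
Therefore res = [(0, 0), (0, 1), (1, 0), (1, 1)].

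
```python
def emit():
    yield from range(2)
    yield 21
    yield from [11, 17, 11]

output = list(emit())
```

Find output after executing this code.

Step 1: Trace yields in order:
  yield 0
  yield 1
  yield 21
  yield 11
  yield 17
  yield 11
Therefore output = [0, 1, 21, 11, 17, 11].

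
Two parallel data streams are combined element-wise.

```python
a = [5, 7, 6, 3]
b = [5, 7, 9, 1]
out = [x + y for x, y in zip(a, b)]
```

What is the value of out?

Step 1: Add corresponding elements:
  5 + 5 = 10
  7 + 7 = 14
  6 + 9 = 15
  3 + 1 = 4
Therefore out = [10, 14, 15, 4].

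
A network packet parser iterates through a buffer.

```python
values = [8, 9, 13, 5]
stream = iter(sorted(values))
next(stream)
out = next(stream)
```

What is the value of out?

Step 1: sorted([8, 9, 13, 5]) = [5, 8, 9, 13].
Step 2: Create iterator and skip 1 elements.
Step 3: next() returns 8.
Therefore out = 8.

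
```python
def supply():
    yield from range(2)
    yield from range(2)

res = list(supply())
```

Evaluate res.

Step 1: Trace yields in order:
  yield 0
  yield 1
  yield 0
  yield 1
Therefore res = [0, 1, 0, 1].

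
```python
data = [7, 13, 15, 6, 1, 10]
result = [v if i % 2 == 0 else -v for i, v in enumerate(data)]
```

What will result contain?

Step 1: For each (i, v), keep v if i is even, negate if odd:
  i=0 (even): keep 7
  i=1 (odd): negate to -13
  i=2 (even): keep 15
  i=3 (odd): negate to -6
  i=4 (even): keep 1
  i=5 (odd): negate to -10
Therefore result = [7, -13, 15, -6, 1, -10].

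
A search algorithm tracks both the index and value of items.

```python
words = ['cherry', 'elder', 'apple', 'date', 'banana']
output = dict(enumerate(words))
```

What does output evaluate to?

Step 1: enumerate pairs indices with words:
  0 -> 'cherry'
  1 -> 'elder'
  2 -> 'apple'
  3 -> 'date'
  4 -> 'banana'
Therefore output = {0: 'cherry', 1: 'elder', 2: 'apple', 3: 'date', 4: 'banana'}.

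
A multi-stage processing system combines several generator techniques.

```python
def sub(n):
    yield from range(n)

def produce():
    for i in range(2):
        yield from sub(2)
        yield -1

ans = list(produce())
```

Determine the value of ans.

Step 1: For each i in range(2):
  i=0: yield from sub(2) -> [0, 1], then yield -1
  i=1: yield from sub(2) -> [0, 1], then yield -1
Therefore ans = [0, 1, -1, 0, 1, -1].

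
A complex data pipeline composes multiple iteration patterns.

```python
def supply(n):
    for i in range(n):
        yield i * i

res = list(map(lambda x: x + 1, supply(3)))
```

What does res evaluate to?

Step 1: supply(3) yields squares: [0, 1, 4].
Step 2: map adds 1 to each: [1, 2, 5].
Therefore res = [1, 2, 5].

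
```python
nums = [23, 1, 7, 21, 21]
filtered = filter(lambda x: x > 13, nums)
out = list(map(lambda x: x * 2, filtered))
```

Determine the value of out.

Step 1: Filter nums for elements > 13:
  23: kept
  1: removed
  7: removed
  21: kept
  21: kept
Step 2: Map x * 2 on filtered [23, 21, 21]:
  23 -> 46
  21 -> 42
  21 -> 42
Therefore out = [46, 42, 42].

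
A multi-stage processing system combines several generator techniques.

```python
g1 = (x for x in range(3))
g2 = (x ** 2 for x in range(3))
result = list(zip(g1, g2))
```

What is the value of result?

Step 1: g1 produces [0, 1, 2].
Step 2: g2 produces [0, 1, 4].
Step 3: zip pairs them: [(0, 0), (1, 1), (2, 4)].
Therefore result = [(0, 0), (1, 1), (2, 4)].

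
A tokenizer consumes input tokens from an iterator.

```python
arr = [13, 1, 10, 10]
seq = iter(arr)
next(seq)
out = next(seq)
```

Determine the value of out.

Step 1: Create iterator over [13, 1, 10, 10].
Step 2: next() consumes 13.
Step 3: next() returns 1.
Therefore out = 1.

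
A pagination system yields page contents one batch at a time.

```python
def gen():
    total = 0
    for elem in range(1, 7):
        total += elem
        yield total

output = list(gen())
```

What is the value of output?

Step 1: Generator accumulates running sum:
  elem=1: total = 1, yield 1
  elem=2: total = 3, yield 3
  elem=3: total = 6, yield 6
  elem=4: total = 10, yield 10
  elem=5: total = 15, yield 15
  elem=6: total = 21, yield 21
Therefore output = [1, 3, 6, 10, 15, 21].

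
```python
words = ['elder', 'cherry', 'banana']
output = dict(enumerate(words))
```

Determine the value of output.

Step 1: enumerate pairs indices with words:
  0 -> 'elder'
  1 -> 'cherry'
  2 -> 'banana'
Therefore output = {0: 'elder', 1: 'cherry', 2: 'banana'}.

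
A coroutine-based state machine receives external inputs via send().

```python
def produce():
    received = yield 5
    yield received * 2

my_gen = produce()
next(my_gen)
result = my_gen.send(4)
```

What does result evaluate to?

Step 1: next(my_gen) advances to first yield, producing 5.
Step 2: send(4) resumes, received = 4.
Step 3: yield received * 2 = 4 * 2 = 8.
Therefore result = 8.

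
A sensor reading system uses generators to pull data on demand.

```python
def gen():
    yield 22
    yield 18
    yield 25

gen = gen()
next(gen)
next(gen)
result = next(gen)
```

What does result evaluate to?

Step 1: gen() creates a generator.
Step 2: next(gen) yields 22 (consumed and discarded).
Step 3: next(gen) yields 18 (consumed and discarded).
Step 4: next(gen) yields 25, assigned to result.
Therefore result = 25.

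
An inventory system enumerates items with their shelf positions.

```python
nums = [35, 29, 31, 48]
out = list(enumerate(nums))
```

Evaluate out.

Step 1: enumerate pairs each element with its index:
  (0, 35)
  (1, 29)
  (2, 31)
  (3, 48)
Therefore out = [(0, 35), (1, 29), (2, 31), (3, 48)].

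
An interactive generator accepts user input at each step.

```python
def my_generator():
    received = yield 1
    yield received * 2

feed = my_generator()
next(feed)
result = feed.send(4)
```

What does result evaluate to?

Step 1: next(feed) advances to first yield, producing 1.
Step 2: send(4) resumes, received = 4.
Step 3: yield received * 2 = 4 * 2 = 8.
Therefore result = 8.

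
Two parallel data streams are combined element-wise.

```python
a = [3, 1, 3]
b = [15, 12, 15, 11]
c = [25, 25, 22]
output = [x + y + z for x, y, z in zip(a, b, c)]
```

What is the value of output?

Step 1: zip three lists (truncates to shortest, len=3):
  3 + 15 + 25 = 43
  1 + 12 + 25 = 38
  3 + 15 + 22 = 40
Therefore output = [43, 38, 40].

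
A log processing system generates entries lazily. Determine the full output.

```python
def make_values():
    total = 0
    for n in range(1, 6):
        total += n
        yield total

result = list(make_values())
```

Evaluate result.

Step 1: Generator accumulates running sum:
  n=1: total = 1, yield 1
  n=2: total = 3, yield 3
  n=3: total = 6, yield 6
  n=4: total = 10, yield 10
  n=5: total = 15, yield 15
Therefore result = [1, 3, 6, 10, 15].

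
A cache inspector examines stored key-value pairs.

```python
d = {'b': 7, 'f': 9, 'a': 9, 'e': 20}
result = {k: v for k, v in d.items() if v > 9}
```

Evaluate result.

Step 1: Filter items where value > 9:
  'b': 7 <= 9: removed
  'f': 9 <= 9: removed
  'a': 9 <= 9: removed
  'e': 20 > 9: kept
Therefore result = {'e': 20}.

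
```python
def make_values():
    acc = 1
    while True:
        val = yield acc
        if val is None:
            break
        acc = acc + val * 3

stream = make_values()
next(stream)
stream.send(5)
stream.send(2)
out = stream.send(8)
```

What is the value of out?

Step 1: next() -> yield acc=1.
Step 2: send(5) -> val=5, acc = 1 + 5*3 = 16, yield 16.
Step 3: send(2) -> val=2, acc = 16 + 2*3 = 22, yield 22.
Step 4: send(8) -> val=8, acc = 22 + 8*3 = 46, yield 46.
Therefore out = 46.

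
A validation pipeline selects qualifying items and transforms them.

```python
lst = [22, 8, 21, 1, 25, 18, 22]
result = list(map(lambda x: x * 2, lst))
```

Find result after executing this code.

Step 1: Apply lambda x: x * 2 to each element:
  22 -> 44
  8 -> 16
  21 -> 42
  1 -> 2
  25 -> 50
  18 -> 36
  22 -> 44
Therefore result = [44, 16, 42, 2, 50, 36, 44].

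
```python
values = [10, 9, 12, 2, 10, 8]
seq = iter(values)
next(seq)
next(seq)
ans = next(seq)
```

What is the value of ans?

Step 1: Create iterator over [10, 9, 12, 2, 10, 8].
Step 2: next() consumes 10.
Step 3: next() consumes 9.
Step 4: next() returns 12.
Therefore ans = 12.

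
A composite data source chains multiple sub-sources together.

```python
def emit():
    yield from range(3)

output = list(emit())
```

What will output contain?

Step 1: yield from delegates to the iterable, yielding each element.
Step 2: Collected values: [0, 1, 2].
Therefore output = [0, 1, 2].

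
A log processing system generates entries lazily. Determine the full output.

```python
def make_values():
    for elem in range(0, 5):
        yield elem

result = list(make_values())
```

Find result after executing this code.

Step 1: The generator yields each value from range(0, 5).
Step 2: list() consumes all yields: [0, 1, 2, 3, 4].
Therefore result = [0, 1, 2, 3, 4].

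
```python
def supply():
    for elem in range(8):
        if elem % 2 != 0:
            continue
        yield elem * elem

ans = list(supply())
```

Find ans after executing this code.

Step 1: Only yield elem**2 when elem is divisible by 2:
  elem=0: 0 % 2 == 0, yield 0**2 = 0
  elem=2: 2 % 2 == 0, yield 2**2 = 4
  elem=4: 4 % 2 == 0, yield 4**2 = 16
  elem=6: 6 % 2 == 0, yield 6**2 = 36
Therefore ans = [0, 4, 16, 36].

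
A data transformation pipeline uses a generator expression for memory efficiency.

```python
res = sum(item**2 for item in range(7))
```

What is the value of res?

Step 1: Compute item**2 for each item in range(7):
  item=0: 0**2 = 0
  item=1: 1**2 = 1
  item=2: 2**2 = 4
  item=3: 3**2 = 9
  item=4: 4**2 = 16
  item=5: 5**2 = 25
  item=6: 6**2 = 36
Step 2: sum = 0 + 1 + 4 + 9 + 16 + 25 + 36 = 91.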